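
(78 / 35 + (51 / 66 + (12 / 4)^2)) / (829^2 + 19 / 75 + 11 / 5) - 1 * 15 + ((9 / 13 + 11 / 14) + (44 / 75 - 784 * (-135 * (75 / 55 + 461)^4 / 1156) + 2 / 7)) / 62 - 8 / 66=12456607758810703405520754367103 / 184571566891945533300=67489310344.88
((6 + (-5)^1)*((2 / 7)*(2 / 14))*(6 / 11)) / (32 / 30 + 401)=180 / 3250709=0.00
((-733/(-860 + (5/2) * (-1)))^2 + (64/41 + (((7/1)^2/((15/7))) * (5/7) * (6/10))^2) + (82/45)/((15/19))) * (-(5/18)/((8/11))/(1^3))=-38.44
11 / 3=3.67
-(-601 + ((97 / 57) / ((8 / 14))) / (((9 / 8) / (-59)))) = 388435 / 513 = 757.18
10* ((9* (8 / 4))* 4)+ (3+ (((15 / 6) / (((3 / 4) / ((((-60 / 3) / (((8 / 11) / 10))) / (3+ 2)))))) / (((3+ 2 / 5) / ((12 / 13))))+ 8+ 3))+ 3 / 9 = 453863 / 663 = 684.56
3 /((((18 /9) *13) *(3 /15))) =15 /26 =0.58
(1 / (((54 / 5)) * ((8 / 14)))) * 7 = 245 / 216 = 1.13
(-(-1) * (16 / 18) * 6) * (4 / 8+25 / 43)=248 / 43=5.77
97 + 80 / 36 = 893 / 9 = 99.22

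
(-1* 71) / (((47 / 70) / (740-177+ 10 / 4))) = -2810535 / 47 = -59798.62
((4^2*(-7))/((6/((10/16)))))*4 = -140/3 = -46.67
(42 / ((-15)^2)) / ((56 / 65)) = 13 / 60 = 0.22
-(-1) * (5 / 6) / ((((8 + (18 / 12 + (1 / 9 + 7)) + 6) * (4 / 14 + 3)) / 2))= 210 / 9361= 0.02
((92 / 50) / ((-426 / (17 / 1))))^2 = 152881 / 28355625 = 0.01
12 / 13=0.92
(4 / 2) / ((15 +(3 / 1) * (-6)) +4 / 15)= -30 / 41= -0.73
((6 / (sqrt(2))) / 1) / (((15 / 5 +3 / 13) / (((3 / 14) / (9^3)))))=13 * sqrt(2) / 47628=0.00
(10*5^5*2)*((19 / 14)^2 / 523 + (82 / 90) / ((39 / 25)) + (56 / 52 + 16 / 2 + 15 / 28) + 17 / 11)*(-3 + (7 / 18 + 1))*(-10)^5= 105322942671875000000 / 890512623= 118272262460.53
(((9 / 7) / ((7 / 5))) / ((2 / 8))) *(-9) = -1620 / 49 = -33.06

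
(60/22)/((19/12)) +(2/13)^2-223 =-7814907/35321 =-221.25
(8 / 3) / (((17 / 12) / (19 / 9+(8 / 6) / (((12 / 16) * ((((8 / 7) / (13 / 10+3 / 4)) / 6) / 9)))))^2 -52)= -7875627008 / 153574531581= -0.05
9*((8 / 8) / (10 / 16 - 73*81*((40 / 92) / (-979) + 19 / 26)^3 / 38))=-68624269338658443696 / 457411315788809621821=-0.15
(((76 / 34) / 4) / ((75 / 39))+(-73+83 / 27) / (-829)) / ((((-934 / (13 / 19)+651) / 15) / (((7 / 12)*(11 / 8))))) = -7140534401 / 1130330756160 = -0.01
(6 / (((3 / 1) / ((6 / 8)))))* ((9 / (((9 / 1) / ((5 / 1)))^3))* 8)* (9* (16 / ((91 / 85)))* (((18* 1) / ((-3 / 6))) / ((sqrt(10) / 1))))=-816000* sqrt(10) / 91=-28356.25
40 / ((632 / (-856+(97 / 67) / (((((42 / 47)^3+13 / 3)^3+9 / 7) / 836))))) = -53.59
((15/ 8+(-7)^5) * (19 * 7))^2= 319717751706409/ 64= 4995589870412.64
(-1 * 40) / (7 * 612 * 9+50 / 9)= -180 / 173527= -0.00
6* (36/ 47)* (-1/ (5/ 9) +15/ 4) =2106/ 235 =8.96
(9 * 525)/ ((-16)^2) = 4725/ 256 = 18.46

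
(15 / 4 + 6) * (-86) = -838.50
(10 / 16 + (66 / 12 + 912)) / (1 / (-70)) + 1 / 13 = -3341971 / 52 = -64268.67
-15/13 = -1.15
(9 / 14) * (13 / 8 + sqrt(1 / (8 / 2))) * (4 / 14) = 153 / 392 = 0.39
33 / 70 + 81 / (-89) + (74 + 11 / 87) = 39939499 / 542010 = 73.69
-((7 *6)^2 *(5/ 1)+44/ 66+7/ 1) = -26483/ 3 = -8827.67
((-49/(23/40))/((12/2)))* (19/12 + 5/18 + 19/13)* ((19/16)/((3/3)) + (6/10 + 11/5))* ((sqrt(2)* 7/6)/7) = -24306205* sqrt(2)/775008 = -44.35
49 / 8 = 6.12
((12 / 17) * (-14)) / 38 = -84 / 323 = -0.26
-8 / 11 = -0.73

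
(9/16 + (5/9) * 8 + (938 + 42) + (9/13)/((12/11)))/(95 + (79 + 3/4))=1845121/327132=5.64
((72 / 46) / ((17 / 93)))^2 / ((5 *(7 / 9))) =100881936 / 5350835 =18.85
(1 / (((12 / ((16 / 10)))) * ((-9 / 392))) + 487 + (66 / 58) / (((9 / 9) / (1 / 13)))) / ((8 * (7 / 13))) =3061844 / 27405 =111.73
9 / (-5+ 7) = 9 / 2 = 4.50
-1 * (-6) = 6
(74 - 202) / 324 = -32 / 81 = -0.40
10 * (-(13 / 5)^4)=-57122 / 125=-456.98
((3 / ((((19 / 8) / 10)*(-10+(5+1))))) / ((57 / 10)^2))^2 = 4000000 / 423412929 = 0.01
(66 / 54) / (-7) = -11 / 63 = -0.17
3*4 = 12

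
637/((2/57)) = 36309/2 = 18154.50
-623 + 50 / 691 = -430443 / 691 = -622.93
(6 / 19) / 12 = 1 / 38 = 0.03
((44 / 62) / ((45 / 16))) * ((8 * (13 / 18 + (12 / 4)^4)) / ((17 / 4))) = 8284672 / 213435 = 38.82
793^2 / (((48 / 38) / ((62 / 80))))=370392061 / 960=385825.06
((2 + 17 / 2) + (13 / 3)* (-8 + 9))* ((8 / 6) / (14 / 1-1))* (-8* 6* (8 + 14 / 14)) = -8544 / 13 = -657.23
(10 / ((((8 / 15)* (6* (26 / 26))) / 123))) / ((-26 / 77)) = -236775 / 208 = -1138.34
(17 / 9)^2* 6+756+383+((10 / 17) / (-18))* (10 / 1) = 532477 / 459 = 1160.08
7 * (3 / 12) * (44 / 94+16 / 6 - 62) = -14525 / 141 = -103.01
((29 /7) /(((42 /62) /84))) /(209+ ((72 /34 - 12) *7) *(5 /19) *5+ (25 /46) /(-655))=225782168 /51852199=4.35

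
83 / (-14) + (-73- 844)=-12921 / 14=-922.93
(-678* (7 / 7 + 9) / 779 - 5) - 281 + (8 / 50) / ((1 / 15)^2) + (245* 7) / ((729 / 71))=-52060435 / 567891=-91.67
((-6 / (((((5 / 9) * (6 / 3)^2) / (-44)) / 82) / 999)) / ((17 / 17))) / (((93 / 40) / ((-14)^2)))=25432589952 / 31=820406127.48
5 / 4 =1.25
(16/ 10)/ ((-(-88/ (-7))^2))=-49/ 4840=-0.01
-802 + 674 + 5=-123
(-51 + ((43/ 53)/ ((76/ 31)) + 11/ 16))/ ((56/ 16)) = -805303/ 56392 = -14.28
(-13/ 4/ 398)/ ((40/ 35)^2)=-637/ 101888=-0.01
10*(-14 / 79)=-140 / 79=-1.77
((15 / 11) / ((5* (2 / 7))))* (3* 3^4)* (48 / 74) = 150.46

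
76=76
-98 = -98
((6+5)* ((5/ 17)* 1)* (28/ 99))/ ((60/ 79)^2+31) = 124820/ 4307409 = 0.03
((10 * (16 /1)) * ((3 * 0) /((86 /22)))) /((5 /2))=0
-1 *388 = -388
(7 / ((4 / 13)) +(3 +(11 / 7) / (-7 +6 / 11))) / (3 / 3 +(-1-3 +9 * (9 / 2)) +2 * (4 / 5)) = 253535 / 388654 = 0.65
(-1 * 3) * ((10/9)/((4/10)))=-25/3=-8.33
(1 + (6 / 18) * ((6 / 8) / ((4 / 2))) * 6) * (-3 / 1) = -21 / 4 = -5.25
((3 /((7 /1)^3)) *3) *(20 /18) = 10 /343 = 0.03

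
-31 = -31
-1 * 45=-45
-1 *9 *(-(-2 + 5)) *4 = 108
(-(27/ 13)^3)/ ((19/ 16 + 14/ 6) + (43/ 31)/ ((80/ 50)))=-2.04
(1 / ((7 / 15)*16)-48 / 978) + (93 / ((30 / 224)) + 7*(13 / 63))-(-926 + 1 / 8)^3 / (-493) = -20856307394816927 / 12960299520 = -1609245.79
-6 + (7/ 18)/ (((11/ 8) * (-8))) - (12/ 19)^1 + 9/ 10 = -54238/ 9405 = -5.77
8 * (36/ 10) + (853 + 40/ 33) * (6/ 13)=302482/ 715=423.05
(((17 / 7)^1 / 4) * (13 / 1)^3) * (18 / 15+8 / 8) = 2934.56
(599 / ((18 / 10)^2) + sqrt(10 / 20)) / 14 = sqrt(2) / 28 + 14975 / 1134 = 13.26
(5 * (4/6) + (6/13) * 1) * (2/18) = 148/351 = 0.42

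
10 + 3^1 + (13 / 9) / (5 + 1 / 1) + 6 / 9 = 751 / 54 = 13.91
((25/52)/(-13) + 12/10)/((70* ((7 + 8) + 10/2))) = 3931/4732000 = 0.00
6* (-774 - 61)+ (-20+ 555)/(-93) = -466465/93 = -5015.75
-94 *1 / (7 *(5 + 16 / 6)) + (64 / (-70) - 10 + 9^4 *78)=411954994 / 805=511745.33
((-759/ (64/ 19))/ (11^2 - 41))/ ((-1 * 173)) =14421/ 885760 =0.02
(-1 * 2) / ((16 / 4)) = -1 / 2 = -0.50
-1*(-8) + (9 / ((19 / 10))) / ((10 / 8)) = 224 / 19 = 11.79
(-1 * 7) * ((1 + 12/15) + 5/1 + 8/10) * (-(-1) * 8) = -2128/5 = -425.60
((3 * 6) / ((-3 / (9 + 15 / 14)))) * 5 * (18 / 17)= -38070 / 119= -319.92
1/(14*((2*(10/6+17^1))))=3/1568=0.00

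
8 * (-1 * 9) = -72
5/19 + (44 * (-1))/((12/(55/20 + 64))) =-18581/76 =-244.49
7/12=0.58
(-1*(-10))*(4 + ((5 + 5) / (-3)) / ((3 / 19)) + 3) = -1270 / 9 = -141.11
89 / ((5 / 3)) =53.40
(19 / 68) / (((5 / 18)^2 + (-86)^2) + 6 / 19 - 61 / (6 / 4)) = 29241 / 769791467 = 0.00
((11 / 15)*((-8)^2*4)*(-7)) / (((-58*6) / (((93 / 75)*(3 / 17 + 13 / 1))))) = 34220032 / 554625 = 61.70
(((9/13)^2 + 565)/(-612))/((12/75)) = -1194575/206856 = -5.77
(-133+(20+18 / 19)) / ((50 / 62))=-65999 / 475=-138.95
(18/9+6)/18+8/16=17/18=0.94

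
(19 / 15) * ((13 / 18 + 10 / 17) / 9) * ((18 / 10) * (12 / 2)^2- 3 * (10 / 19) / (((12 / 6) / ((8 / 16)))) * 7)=1575529 / 137700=11.44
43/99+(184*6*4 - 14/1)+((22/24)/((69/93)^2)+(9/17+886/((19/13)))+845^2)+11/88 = 97304738375923/135326664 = 719035.96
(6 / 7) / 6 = 1 / 7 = 0.14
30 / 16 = 15 / 8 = 1.88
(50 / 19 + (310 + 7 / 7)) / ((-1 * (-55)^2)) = -5959 / 57475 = -0.10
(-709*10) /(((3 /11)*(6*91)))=-38995 /819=-47.61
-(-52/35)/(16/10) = 13/14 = 0.93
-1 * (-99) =99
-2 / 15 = -0.13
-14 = -14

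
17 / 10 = 1.70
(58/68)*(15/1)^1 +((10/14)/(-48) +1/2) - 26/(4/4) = -72661/5712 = -12.72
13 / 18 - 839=-15089 / 18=-838.28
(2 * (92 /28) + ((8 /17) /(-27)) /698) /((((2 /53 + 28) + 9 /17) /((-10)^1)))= -3905441740 /1697770179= -2.30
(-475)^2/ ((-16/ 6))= -676875/ 8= -84609.38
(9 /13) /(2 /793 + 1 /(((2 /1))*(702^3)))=29219334768 /106445725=274.50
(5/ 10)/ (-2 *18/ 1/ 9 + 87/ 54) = -0.21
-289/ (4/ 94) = -13583/ 2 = -6791.50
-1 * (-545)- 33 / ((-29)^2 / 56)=456497 / 841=542.80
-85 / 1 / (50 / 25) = -85 / 2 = -42.50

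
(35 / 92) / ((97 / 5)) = 175 / 8924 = 0.02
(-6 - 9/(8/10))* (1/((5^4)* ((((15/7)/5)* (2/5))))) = -161/1000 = -0.16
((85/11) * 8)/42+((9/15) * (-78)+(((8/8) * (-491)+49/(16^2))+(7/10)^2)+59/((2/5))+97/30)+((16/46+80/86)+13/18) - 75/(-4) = -1597369762423/4386412800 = -364.16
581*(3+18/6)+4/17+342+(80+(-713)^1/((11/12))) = 585388/187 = 3130.42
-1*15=-15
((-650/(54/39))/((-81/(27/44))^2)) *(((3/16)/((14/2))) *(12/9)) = -4225/4390848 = -0.00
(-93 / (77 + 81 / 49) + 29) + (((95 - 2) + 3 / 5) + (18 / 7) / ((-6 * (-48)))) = 131033787 / 1079120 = 121.43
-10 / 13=-0.77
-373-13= -386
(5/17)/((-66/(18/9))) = -5/561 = -0.01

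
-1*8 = -8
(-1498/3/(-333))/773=1498/772227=0.00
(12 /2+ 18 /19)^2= 17424 /361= 48.27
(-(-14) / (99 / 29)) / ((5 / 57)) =7714 / 165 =46.75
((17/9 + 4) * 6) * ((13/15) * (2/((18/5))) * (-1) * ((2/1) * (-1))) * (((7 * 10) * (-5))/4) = -241150/81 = -2977.16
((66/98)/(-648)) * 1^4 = -11/10584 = -0.00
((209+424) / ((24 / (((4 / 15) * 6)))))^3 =9393931 / 125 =75151.45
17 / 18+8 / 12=29 / 18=1.61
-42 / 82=-0.51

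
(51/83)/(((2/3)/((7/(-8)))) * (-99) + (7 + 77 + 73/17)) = 6069/1617089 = 0.00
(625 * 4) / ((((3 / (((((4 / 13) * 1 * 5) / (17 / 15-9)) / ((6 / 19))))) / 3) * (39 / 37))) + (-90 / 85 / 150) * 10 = -3734866978 / 2542605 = -1468.91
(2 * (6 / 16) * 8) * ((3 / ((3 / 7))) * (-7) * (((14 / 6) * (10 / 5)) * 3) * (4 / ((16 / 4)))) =-4116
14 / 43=0.33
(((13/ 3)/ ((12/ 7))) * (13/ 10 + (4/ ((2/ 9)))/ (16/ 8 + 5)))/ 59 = 0.17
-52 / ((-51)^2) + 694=693.98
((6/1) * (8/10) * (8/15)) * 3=192/25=7.68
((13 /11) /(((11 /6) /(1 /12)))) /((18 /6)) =13 /726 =0.02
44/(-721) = -44/721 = -0.06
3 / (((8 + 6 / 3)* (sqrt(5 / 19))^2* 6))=0.19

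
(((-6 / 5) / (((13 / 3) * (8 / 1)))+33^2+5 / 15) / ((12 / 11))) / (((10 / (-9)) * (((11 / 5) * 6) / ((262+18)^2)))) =-208164985 / 39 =-5337563.72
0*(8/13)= 0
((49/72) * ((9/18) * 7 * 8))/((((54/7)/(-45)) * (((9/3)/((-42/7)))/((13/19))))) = 156065/1026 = 152.11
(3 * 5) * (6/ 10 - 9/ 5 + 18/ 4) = 99/ 2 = 49.50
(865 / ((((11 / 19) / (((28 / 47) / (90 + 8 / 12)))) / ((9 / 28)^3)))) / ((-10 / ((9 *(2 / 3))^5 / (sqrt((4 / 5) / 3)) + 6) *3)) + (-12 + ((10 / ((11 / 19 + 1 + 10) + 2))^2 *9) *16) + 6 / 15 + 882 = 966692157978263 / 1019254001920 - 582282189 *sqrt(15) / 13781152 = 784.79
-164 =-164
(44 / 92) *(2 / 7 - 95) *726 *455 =-344156670 / 23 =-14963333.48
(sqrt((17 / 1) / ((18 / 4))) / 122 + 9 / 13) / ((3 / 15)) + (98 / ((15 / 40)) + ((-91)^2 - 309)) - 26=5 * sqrt(34) / 366 + 320221 / 39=8210.87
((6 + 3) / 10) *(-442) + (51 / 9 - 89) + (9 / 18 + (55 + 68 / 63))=-267469 / 630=-424.55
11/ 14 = 0.79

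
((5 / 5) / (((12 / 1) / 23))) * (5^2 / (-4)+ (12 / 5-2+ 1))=-2231 / 240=-9.30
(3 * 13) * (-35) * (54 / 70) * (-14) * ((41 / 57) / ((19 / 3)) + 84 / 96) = 21044205 / 1444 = 14573.55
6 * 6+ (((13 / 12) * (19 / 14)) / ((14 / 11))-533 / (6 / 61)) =-12657707 / 2352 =-5381.68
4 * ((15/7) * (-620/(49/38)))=-1413600/343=-4121.28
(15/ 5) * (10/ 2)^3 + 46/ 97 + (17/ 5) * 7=193648/ 485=399.27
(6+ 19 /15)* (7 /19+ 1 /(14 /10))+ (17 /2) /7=12079 /1330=9.08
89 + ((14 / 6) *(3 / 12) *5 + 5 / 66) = 91.99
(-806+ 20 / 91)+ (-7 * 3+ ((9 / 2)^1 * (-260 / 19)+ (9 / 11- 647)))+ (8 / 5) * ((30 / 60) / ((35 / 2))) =-729614139 / 475475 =-1534.50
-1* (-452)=452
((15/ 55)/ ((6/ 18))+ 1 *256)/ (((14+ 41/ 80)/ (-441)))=-11074000/ 1419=-7804.09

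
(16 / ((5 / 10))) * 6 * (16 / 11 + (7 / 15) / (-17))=256192 / 935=274.00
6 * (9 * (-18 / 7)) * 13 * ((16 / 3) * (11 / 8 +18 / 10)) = -1069848 / 35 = -30567.09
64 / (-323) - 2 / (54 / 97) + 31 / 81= -89164 / 26163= -3.41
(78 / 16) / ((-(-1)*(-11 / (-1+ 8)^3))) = -13377 / 88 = -152.01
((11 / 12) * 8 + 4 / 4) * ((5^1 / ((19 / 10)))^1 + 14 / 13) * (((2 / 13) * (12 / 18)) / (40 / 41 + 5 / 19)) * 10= 7511200 / 293553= 25.59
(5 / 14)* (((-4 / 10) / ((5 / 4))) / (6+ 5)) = -4 / 385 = -0.01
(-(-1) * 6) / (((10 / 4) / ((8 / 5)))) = 96 / 25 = 3.84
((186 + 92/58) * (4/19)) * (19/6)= 10880/87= 125.06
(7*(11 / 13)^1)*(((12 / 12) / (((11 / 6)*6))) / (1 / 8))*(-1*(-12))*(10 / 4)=129.23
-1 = -1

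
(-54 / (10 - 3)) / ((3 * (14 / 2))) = -18 / 49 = -0.37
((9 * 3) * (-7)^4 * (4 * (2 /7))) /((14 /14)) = 74088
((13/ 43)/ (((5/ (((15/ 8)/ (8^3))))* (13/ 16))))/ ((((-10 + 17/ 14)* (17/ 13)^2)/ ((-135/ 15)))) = 10647/ 65216896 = 0.00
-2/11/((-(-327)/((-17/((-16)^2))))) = 17/460416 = 0.00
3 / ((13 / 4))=12 / 13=0.92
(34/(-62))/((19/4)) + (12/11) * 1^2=6320/6479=0.98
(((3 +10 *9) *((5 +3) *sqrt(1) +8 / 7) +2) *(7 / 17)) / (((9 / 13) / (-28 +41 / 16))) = -15783053 / 1224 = -12894.65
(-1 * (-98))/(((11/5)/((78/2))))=19110/11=1737.27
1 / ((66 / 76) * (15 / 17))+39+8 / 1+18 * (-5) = -20639 / 495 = -41.69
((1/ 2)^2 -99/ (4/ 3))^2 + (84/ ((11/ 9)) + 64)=61696/ 11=5608.73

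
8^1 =8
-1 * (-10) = 10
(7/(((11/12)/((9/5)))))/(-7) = -108/55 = -1.96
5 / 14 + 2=33 / 14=2.36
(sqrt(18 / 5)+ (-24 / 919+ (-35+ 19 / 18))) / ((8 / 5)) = -2809705 / 132336+ 3 * sqrt(10) / 8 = -20.05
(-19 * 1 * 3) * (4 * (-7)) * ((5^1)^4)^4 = 243530273437500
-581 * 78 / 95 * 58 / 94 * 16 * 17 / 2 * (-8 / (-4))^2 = -160120.22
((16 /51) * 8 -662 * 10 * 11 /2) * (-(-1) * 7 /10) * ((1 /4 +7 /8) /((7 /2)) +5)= -138330259 /1020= -135617.90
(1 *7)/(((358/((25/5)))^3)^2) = 109375/2105223260474944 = 0.00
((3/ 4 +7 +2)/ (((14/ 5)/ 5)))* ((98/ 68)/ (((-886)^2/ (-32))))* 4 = -13650/ 3336233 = -0.00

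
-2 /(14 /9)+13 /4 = 55 /28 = 1.96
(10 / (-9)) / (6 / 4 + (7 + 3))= -20 / 207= -0.10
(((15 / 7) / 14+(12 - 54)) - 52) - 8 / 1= -9981 / 98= -101.85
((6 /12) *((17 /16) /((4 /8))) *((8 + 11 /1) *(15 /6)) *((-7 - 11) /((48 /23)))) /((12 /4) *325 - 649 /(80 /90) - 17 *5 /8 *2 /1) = -1.95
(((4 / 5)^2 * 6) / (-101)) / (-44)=24 / 27775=0.00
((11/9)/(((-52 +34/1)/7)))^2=5929/26244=0.23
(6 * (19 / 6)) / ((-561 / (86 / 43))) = -38 / 561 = -0.07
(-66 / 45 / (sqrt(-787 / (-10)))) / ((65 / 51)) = -374 * sqrt(7870) / 255775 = -0.13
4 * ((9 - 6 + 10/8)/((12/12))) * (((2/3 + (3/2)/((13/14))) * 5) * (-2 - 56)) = -438770/39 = -11250.51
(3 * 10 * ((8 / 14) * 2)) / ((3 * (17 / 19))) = 1520 / 119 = 12.77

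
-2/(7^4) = -2/2401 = -0.00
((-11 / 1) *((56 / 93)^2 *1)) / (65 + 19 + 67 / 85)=-2932160 / 62333343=-0.05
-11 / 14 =-0.79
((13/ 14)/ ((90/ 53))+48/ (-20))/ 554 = -467/ 139608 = -0.00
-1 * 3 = -3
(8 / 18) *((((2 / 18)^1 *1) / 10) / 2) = 1 / 405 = 0.00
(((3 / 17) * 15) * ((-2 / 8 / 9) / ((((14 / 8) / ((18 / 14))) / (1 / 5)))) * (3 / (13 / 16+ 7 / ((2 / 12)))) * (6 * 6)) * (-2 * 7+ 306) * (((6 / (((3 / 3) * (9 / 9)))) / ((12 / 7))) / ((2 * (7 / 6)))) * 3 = -20435328 / 570605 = -35.81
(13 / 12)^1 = 13 / 12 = 1.08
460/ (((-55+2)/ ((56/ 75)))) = -5152/ 795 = -6.48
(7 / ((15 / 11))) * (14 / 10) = 539 / 75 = 7.19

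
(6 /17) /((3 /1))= 2 /17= 0.12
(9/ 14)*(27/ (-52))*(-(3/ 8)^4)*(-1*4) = -19683/ 745472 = -0.03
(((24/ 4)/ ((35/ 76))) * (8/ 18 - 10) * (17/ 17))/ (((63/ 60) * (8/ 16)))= -104576/ 441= -237.13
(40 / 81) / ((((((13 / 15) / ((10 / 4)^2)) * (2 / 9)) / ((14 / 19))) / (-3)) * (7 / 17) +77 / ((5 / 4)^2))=21250 / 2120333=0.01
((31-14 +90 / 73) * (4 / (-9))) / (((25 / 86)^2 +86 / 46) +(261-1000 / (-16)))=-905654992 / 36373058037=-0.02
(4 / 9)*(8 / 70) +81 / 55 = 5279 / 3465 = 1.52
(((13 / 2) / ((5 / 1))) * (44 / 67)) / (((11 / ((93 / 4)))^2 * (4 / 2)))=112437 / 58960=1.91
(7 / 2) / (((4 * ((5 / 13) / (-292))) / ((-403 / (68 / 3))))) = 8031387 / 680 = 11810.86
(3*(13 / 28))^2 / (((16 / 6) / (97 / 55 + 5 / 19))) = 4832217 / 3277120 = 1.47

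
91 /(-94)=-91 /94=-0.97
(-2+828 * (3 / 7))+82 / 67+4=167940 / 469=358.08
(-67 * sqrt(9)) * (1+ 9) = -2010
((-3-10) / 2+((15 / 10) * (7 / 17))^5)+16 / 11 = -2476740921 / 499789664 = -4.96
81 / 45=9 / 5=1.80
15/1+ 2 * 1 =17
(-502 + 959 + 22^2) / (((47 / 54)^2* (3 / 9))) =3726.51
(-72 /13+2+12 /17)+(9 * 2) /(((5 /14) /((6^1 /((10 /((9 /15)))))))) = 422978 /27625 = 15.31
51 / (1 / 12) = 612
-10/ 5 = -2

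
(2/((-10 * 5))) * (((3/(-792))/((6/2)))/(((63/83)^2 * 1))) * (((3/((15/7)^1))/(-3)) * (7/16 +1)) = -158447/2694384000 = -0.00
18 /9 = 2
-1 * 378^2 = -142884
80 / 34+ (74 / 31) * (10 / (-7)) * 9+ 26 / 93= -310526 / 11067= -28.06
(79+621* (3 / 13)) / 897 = 2890 / 11661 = 0.25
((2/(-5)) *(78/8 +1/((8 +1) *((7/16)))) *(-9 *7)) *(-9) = -22689/10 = -2268.90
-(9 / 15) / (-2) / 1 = 3 / 10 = 0.30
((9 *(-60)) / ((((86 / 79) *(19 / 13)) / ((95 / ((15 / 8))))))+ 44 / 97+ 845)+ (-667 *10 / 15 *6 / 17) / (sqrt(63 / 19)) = -68199293 / 4171 - 2668 *sqrt(133) / 357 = -16437.01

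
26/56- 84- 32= -3235/28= -115.54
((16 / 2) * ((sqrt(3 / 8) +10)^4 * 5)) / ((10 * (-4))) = -(sqrt(6) +40)^4 / 256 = -12683.82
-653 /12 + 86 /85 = -54473 /1020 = -53.40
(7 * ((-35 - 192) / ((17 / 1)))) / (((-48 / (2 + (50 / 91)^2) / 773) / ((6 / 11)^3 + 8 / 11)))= 82505762316 / 26767741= 3082.28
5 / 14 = 0.36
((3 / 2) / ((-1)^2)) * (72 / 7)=15.43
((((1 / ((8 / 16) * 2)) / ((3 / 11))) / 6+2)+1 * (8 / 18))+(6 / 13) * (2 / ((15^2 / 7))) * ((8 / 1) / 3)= 18323 / 5850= 3.13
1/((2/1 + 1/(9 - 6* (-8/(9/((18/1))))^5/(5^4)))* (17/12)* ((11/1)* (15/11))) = 25188324/1070556895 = 0.02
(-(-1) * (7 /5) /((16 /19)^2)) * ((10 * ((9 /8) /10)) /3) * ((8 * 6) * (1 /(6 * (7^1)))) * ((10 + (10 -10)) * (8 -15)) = -7581 /128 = -59.23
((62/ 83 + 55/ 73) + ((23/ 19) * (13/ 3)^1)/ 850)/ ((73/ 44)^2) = 428117932088/ 782186756475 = 0.55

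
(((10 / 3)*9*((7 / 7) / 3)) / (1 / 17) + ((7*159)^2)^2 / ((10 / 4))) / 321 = 3069097271572 / 1605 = 1912210138.05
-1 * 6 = -6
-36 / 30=-6 / 5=-1.20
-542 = -542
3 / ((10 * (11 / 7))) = 21 / 110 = 0.19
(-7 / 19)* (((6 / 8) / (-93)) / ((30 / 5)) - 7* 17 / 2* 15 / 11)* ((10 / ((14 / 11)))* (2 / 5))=34949 / 372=93.95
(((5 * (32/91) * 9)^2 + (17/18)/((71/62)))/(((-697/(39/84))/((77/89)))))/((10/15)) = -14623339357/67333595784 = -0.22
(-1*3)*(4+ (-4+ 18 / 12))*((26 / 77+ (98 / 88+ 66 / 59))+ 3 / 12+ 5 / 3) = -91722 / 4543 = -20.19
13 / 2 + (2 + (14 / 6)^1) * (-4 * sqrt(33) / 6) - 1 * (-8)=29 / 2 - 26 * sqrt(33) / 9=-2.10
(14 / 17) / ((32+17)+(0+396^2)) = 14 / 2666705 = 0.00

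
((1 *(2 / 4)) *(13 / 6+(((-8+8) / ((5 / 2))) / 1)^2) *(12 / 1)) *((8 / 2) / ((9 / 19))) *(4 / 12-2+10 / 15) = -988 / 9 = -109.78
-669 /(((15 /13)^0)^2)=-669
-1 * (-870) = 870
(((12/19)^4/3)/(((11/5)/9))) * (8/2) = 1244160/1433531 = 0.87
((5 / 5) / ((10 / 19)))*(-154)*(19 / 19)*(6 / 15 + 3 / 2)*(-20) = 55594 / 5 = 11118.80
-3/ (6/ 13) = -13/ 2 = -6.50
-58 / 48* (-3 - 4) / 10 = 203 / 240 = 0.85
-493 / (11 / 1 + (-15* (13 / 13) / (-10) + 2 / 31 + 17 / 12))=-183396 / 5201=-35.26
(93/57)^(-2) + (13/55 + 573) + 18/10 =30413402/52855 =575.41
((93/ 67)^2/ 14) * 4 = 17298/ 31423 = 0.55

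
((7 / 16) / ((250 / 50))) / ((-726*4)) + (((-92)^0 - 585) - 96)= -157977607 / 232320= -680.00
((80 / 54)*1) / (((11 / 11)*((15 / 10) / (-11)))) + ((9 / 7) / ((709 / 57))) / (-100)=-436785553 / 40200300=-10.87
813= 813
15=15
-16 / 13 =-1.23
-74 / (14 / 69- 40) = 1.86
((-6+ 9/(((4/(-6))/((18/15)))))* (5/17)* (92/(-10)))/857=5106/72845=0.07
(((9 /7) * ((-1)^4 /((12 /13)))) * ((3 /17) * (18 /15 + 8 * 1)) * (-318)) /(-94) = 427869 /55930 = 7.65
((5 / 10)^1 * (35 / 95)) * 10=35 / 19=1.84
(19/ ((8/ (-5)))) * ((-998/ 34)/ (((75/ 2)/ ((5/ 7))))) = 9481/ 1428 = 6.64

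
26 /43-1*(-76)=3294 /43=76.60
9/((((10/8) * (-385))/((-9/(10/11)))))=162/875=0.19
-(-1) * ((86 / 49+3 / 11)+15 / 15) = 1632 / 539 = 3.03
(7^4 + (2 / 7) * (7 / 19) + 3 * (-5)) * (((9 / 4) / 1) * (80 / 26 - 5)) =-2550150 / 247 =-10324.49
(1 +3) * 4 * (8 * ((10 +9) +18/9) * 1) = 2688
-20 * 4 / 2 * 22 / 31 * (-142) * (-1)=-124960 / 31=-4030.97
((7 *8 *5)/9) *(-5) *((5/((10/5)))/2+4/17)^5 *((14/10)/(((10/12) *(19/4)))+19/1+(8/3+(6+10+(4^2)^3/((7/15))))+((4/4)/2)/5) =-1848353580068215001/186466980096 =-9912498.07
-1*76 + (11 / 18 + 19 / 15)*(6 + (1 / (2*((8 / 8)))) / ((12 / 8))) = -64.11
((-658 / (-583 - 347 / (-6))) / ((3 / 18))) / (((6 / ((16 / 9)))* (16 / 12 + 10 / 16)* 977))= 3584 / 3078527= 0.00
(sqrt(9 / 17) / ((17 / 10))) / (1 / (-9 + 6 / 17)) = -4410* sqrt(17) / 4913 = -3.70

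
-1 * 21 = -21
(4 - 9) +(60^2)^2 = 12959995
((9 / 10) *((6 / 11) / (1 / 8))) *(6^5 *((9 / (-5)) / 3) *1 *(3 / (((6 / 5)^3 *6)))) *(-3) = 174960 / 11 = 15905.45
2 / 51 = 0.04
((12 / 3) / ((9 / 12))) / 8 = 2 / 3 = 0.67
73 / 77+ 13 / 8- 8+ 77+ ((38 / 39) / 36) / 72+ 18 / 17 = 4805501989 / 66162096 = 72.63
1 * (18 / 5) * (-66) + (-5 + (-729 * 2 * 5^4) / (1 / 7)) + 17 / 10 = -63789909 / 10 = -6378990.90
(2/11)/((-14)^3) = -1/15092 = -0.00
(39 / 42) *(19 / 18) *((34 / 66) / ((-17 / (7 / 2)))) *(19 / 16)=-4693 / 38016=-0.12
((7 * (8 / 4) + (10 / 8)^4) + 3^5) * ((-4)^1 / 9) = -22139 / 192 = -115.31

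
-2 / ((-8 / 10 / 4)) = 10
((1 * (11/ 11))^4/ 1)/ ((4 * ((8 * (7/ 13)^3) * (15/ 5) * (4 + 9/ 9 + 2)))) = 2197/ 230496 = 0.01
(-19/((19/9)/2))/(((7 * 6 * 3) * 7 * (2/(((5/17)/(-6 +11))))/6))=-3/833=-0.00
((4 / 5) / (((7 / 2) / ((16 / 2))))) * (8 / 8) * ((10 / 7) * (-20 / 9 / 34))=-1280 / 7497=-0.17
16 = 16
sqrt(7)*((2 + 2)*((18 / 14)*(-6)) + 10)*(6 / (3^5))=-292*sqrt(7) / 567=-1.36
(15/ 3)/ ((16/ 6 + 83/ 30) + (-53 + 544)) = 150/ 14893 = 0.01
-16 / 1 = -16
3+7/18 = 61/18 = 3.39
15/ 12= 5/ 4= 1.25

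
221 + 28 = 249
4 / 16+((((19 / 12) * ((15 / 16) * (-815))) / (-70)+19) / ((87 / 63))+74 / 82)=143931 / 5248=27.43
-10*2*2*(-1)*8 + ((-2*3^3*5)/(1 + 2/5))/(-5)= 2510/7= 358.57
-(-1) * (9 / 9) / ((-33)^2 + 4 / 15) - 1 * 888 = -14509017 / 16339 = -888.00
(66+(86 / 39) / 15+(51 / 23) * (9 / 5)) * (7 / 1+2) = 943711 / 1495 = 631.24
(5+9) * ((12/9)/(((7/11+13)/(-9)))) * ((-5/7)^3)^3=0.60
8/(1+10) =8/11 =0.73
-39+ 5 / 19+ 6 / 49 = -35950 / 931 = -38.61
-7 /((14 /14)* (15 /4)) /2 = -14 /15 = -0.93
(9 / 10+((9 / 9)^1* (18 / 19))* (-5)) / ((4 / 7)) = -5103 / 760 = -6.71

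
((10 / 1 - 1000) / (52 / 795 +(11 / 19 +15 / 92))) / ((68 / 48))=-1500832800 / 1734017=-865.52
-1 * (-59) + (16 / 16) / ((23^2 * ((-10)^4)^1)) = 312110001 / 5290000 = 59.00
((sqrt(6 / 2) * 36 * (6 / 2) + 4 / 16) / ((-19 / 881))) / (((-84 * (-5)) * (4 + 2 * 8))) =-7929 * sqrt(3) / 13300 - 881 / 638400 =-1.03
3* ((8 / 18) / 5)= 4 / 15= 0.27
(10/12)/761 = 5/4566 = 0.00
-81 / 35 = -2.31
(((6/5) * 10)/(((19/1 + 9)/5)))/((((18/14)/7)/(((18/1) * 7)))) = 1470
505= 505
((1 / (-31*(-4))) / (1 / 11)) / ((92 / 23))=11 / 496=0.02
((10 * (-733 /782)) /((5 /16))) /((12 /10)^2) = -73300 /3519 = -20.83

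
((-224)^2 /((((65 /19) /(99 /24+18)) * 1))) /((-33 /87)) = -611689344 /715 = -855509.57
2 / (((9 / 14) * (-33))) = -0.09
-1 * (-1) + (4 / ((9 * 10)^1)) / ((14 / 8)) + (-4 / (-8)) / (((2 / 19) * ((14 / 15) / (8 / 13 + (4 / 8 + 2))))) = 1106009 / 65520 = 16.88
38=38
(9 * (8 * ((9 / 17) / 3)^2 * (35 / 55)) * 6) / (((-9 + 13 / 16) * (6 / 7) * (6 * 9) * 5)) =-9408 / 2082245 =-0.00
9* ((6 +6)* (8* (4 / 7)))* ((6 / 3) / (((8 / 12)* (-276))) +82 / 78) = 1075104 / 2093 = 513.67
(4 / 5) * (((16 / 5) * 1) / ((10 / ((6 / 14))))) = 96 / 875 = 0.11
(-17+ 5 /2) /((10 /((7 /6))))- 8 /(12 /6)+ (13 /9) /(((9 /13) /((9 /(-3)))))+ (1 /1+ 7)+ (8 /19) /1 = -72433 /20520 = -3.53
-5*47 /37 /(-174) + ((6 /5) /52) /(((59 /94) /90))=16519889 /4937946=3.35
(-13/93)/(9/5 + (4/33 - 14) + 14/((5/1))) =715/47461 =0.02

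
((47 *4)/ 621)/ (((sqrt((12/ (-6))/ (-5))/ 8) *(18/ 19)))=7144 *sqrt(10)/ 5589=4.04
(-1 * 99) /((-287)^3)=99 /23639903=0.00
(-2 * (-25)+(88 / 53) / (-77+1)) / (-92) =-12582 / 23161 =-0.54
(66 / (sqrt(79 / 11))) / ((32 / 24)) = 99 * sqrt(869) / 158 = 18.47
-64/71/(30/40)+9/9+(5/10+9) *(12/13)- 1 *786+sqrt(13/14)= -2152711/2769+sqrt(182)/14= -776.47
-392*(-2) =784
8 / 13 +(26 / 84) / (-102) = 0.61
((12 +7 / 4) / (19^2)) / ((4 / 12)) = 165 / 1444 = 0.11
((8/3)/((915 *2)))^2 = 16/7535025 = 0.00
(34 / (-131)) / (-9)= 34 / 1179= 0.03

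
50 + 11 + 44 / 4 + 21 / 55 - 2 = 3871 / 55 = 70.38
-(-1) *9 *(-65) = -585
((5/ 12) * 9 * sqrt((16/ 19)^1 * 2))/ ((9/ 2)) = 10 * sqrt(38)/ 57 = 1.08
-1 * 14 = -14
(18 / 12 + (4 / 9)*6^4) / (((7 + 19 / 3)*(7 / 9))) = 891 / 16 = 55.69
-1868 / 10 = -934 / 5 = -186.80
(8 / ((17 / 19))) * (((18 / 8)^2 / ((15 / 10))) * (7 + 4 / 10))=18981 / 85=223.31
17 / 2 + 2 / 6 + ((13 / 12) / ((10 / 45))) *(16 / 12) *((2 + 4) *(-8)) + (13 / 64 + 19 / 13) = -752549 / 2496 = -301.50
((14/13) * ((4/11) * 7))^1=392/143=2.74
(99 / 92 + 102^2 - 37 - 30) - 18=949447 / 92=10320.08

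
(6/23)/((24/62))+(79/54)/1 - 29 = -16682/621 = -26.86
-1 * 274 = -274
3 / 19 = 0.16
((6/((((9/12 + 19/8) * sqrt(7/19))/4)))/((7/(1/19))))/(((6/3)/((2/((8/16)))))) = 384 * sqrt(133)/23275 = 0.19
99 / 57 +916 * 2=34841 / 19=1833.74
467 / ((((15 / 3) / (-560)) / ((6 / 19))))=-313824 / 19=-16517.05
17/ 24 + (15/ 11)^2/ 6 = 2957/ 2904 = 1.02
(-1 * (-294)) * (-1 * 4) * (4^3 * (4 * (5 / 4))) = -376320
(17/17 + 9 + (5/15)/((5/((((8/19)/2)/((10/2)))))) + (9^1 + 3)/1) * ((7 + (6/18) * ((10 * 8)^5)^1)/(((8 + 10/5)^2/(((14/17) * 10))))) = 37851869211002/19125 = 1979182703.84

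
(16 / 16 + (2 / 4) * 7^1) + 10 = 29 / 2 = 14.50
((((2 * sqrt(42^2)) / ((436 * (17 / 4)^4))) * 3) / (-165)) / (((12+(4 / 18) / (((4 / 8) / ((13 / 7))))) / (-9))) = 381024 / 50571547895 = 0.00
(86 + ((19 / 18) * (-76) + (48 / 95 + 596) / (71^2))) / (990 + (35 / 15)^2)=1494856 / 252377665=0.01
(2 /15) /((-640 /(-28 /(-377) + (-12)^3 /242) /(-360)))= -48351 /91234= -0.53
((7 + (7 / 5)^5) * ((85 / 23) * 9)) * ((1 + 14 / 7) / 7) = 176.45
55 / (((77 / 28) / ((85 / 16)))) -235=-515 / 4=-128.75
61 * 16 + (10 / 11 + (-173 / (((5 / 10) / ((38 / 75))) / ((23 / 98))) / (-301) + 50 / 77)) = 11896521022 / 12167925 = 977.70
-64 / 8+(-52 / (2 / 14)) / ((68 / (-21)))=1775 / 17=104.41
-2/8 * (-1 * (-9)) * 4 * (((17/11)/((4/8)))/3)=-102/11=-9.27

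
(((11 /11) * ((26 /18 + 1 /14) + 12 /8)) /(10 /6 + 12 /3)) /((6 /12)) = 380 /357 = 1.06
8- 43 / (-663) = 5347 / 663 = 8.06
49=49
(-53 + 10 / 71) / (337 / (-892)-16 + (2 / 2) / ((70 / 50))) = 2603748 / 771557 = 3.37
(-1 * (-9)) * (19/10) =171/10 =17.10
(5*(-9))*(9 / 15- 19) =828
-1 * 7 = -7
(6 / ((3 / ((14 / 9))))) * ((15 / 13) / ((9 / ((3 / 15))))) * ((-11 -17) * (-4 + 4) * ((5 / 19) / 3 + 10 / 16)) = 0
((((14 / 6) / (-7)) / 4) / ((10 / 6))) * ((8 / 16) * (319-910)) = 591 / 40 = 14.78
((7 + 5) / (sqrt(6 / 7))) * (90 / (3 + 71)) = 90 * sqrt(42) / 37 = 15.76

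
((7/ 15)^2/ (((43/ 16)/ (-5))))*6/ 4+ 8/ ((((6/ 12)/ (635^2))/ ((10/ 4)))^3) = 42286531718350078124608/ 645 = 65560514292015624999.39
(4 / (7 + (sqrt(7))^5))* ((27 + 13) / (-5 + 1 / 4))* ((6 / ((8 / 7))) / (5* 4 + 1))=80 / 22743 - 80* sqrt(7) / 3249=-0.06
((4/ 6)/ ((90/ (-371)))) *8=-2968/ 135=-21.99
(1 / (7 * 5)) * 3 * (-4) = -12 / 35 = -0.34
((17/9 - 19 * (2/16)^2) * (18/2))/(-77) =-131/704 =-0.19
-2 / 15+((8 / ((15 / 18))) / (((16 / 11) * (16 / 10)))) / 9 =13 / 40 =0.32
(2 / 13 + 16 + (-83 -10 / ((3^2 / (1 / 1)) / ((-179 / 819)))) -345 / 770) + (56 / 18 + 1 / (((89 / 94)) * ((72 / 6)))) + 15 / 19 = -8646407404 / 137107971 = -63.06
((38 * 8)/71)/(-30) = -152/1065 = -0.14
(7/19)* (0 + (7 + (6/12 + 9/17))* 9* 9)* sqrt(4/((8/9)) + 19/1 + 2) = 154791* sqrt(102)/1292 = 1209.99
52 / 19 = 2.74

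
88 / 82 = 44 / 41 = 1.07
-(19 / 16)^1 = -19 / 16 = -1.19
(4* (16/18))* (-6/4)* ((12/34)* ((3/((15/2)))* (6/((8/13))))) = -624/85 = -7.34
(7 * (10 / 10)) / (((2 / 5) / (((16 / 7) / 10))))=4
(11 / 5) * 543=5973 / 5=1194.60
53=53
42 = 42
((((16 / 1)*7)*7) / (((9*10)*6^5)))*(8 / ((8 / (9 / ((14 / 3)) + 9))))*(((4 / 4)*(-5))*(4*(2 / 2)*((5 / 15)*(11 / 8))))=-1309 / 11664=-0.11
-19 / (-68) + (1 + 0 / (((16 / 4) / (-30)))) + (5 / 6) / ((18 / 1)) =1.33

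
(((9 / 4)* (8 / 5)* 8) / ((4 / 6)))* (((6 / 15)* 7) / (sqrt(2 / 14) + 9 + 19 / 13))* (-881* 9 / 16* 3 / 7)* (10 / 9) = -65419536 / 23945 + 893334* sqrt(7) / 23945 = -2633.37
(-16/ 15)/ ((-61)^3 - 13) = 8/ 1702455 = 0.00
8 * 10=80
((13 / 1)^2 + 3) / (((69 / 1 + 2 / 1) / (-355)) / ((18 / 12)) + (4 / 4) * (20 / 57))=24510 / 31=790.65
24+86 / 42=547 / 21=26.05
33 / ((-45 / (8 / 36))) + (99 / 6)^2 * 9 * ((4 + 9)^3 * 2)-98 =2906901091 / 270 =10766300.34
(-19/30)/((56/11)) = -209/1680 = -0.12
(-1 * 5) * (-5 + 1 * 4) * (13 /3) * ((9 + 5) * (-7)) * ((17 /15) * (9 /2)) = -10829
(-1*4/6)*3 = -2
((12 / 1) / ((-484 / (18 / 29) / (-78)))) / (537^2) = 468 / 112431869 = 0.00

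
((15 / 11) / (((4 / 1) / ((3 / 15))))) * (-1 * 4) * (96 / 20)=-72 / 55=-1.31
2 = 2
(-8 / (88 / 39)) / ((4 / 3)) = -117 / 44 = -2.66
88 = 88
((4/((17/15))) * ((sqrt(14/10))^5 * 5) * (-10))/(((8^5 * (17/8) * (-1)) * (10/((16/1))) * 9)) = 49 * sqrt(35)/277440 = 0.00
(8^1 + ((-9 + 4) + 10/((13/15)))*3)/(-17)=-359/221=-1.62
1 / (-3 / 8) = -8 / 3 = -2.67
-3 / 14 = -0.21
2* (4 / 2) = 4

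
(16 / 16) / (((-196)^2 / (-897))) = -897 / 38416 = -0.02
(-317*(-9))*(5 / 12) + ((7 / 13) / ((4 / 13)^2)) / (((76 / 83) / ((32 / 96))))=4344113 / 3648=1190.82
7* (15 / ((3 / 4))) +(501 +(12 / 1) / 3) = 645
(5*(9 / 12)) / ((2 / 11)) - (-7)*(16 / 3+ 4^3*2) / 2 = 11695 / 24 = 487.29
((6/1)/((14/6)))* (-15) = -38.57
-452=-452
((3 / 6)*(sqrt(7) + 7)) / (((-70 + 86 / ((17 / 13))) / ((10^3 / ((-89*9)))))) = 2125*sqrt(7) / 14418 + 14875 / 14418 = 1.42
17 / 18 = 0.94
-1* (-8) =8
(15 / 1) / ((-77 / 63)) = -12.27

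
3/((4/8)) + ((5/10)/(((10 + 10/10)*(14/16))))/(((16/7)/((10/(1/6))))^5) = 647470.27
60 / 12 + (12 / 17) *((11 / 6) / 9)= 787 / 153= 5.14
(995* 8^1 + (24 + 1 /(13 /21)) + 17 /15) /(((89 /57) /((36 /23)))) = 1065272544 /133055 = 8006.26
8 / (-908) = -2 / 227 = -0.01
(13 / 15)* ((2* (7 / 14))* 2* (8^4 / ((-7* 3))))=-338.08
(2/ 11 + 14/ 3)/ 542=80/ 8943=0.01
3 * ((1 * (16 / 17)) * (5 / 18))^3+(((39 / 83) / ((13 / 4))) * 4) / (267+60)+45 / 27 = 18599513699 / 10800842373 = 1.72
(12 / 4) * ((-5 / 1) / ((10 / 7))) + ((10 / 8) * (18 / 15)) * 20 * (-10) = -621 / 2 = -310.50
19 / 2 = 9.50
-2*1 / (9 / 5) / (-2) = 5 / 9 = 0.56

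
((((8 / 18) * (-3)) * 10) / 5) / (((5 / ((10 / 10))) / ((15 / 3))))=-8 / 3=-2.67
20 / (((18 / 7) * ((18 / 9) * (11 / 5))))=175 / 99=1.77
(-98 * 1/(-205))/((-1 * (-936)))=49/95940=0.00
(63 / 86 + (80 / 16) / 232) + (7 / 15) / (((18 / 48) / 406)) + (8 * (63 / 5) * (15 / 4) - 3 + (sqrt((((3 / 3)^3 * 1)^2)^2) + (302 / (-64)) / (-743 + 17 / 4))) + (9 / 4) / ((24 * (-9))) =312004645987 / 353748960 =881.99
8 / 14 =4 / 7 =0.57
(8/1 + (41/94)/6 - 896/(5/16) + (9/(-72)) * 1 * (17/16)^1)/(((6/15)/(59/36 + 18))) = -182419880531/1299456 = -140381.73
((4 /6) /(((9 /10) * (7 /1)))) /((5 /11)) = 44 /189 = 0.23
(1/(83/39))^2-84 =-577155/6889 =-83.78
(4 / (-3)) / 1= -4 / 3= -1.33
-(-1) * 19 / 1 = 19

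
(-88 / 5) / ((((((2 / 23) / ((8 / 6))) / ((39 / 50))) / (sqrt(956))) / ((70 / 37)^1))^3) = -12341508086043136 * sqrt(239) / 31658125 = -6026733576.07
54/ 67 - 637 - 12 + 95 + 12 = -36260/ 67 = -541.19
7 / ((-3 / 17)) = -119 / 3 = -39.67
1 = 1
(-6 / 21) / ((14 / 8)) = -8 / 49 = -0.16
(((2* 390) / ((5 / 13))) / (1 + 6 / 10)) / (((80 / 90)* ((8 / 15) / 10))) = 1711125 / 64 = 26736.33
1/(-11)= -1/11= -0.09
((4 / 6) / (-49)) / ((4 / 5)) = -5 / 294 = -0.02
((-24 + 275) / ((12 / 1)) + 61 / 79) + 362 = 363737 / 948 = 383.69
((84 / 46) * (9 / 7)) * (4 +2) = 324 / 23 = 14.09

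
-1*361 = -361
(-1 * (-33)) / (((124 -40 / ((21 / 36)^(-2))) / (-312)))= -185328 / 1987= -93.27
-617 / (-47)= 13.13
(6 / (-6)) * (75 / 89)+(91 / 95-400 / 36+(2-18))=-2054254 / 76095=-27.00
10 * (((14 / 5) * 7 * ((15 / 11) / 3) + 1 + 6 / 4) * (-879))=-1103145 / 11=-100285.91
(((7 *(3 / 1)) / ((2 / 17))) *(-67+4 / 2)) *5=-116025 / 2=-58012.50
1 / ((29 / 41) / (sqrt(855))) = 123 * sqrt(95) / 29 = 41.34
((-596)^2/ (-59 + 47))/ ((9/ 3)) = -88804/ 9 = -9867.11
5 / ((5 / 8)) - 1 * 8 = 0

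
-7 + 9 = 2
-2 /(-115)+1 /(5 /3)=71 /115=0.62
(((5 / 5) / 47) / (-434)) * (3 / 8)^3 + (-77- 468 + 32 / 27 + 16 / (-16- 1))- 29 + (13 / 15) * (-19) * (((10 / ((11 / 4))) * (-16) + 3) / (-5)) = -995934012662987 / 1318265625600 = -755.49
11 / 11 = 1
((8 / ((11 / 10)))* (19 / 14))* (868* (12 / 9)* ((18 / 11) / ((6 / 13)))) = 4900480 / 121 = 40499.83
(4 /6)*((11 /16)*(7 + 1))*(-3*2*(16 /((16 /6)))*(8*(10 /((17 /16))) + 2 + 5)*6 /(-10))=554004 /85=6517.69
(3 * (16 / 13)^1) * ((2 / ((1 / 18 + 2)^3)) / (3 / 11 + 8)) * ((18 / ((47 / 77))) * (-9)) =-10974610944 / 402336779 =-27.28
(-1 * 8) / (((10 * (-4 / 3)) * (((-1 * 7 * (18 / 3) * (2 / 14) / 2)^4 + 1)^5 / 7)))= 21 / 18536992160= 0.00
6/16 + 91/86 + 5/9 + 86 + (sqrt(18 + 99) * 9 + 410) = 27 * sqrt(13) + 1541773/3096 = 595.34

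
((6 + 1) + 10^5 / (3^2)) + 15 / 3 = 100108 / 9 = 11123.11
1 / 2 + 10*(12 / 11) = 251 / 22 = 11.41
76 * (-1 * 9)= -684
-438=-438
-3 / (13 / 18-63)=54 / 1121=0.05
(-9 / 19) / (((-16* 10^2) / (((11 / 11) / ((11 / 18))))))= 81 / 167200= 0.00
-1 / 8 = -0.12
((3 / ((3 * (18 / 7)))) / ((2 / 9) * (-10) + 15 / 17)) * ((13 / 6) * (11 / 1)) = -6.92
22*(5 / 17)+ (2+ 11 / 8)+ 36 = 6235 / 136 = 45.85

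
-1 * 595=-595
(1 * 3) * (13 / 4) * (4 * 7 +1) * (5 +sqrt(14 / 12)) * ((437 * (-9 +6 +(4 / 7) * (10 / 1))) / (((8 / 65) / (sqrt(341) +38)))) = 203465015 * (sqrt(341) +38) * (sqrt(42) +30) / 448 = 935543159.06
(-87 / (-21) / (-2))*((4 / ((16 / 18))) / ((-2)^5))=261 / 896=0.29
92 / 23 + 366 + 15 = 385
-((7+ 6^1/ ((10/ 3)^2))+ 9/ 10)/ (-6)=1.41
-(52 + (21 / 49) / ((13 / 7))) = -679 / 13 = -52.23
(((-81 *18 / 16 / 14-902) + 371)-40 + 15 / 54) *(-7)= 4040.62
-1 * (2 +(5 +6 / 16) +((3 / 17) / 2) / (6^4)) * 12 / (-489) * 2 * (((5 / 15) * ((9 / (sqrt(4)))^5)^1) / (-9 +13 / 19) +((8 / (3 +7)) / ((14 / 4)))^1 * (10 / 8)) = -40354575325 / 1513099008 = -26.67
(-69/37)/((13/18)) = -1242/481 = -2.58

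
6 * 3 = 18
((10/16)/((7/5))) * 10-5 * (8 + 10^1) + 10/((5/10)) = -1835/28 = -65.54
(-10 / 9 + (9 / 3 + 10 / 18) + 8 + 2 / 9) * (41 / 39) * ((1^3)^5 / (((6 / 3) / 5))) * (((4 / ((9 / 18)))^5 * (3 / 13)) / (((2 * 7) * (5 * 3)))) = 10747904 / 10647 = 1009.48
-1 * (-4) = 4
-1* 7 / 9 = -7 / 9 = -0.78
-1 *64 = -64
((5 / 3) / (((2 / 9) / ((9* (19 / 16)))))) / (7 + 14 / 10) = 4275 / 448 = 9.54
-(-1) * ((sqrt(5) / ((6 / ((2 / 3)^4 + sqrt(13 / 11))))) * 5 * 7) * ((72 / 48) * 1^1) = 140 * sqrt(5) / 81 + 35 * sqrt(715) / 44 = 25.13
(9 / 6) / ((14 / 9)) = 27 / 28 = 0.96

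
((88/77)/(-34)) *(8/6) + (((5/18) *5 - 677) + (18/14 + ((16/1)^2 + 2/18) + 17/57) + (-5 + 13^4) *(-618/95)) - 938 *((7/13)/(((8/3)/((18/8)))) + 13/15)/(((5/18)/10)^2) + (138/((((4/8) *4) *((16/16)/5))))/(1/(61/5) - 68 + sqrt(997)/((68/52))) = -9924569066061727751/5538105491828 - 12335115 *sqrt(997)/188415796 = -1792053.35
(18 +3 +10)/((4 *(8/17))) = 527/32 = 16.47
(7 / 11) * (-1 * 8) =-5.09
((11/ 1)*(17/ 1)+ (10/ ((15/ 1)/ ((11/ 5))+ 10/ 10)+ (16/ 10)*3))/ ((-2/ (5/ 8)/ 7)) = -36323/ 86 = -422.36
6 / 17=0.35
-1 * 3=-3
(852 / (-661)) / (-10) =426 / 3305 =0.13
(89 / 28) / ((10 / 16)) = 178 / 35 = 5.09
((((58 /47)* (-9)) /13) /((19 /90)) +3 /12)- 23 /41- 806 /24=-54176461 /1427907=-37.94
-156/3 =-52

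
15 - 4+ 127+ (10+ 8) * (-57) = -888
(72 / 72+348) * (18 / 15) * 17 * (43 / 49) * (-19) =-29083566 / 245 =-118708.43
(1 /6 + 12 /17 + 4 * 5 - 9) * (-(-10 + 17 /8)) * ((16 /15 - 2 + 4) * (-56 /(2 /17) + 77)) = -77793429 /680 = -114402.10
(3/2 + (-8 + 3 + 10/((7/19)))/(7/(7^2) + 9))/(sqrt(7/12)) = 251 * sqrt(21)/224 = 5.13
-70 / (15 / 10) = -140 / 3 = -46.67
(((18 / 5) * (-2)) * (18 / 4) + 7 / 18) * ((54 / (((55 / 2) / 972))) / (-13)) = 16801992 / 3575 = 4699.86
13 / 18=0.72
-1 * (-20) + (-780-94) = -854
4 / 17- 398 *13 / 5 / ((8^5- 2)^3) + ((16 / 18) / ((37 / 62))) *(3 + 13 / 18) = 959119747861463531 / 165951884921695380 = 5.78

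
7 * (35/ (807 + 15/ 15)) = 245/ 808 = 0.30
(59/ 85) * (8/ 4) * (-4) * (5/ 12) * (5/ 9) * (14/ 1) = -8260/ 459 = -18.00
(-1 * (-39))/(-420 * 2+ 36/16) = -0.05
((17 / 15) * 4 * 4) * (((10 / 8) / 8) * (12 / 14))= 17 / 7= 2.43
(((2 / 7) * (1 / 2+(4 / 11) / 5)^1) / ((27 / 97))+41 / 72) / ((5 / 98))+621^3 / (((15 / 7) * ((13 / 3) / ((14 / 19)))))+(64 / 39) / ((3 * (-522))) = 12128499990322829 / 638223300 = 19003536.83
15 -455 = -440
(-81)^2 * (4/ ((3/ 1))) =8748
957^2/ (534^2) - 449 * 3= -42576587/ 31684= -1343.79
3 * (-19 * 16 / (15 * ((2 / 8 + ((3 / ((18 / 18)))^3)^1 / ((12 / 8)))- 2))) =-1216 / 325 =-3.74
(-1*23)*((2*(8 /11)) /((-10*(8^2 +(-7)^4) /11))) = 184 /12325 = 0.01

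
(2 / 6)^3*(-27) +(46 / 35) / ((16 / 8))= -12 / 35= -0.34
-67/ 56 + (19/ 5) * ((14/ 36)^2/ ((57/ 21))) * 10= 4177/ 4536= 0.92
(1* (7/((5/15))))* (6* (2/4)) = 63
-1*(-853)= 853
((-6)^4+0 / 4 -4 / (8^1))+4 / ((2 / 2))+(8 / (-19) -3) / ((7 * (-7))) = 2419799 / 1862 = 1299.57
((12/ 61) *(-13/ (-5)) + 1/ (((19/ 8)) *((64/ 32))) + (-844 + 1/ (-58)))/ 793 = -283439963/ 266535230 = -1.06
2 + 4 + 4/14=44/7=6.29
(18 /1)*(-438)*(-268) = 2112912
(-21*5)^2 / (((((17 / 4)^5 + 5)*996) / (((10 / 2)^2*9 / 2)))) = 0.89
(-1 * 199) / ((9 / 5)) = -995 / 9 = -110.56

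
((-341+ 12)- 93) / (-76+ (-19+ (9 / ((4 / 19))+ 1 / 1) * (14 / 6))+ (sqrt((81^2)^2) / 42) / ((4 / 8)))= -35448 / 26839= -1.32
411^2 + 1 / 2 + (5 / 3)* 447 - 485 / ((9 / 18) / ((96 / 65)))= 4374081 / 26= 168233.88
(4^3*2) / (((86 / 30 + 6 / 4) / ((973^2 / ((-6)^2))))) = 302953280 / 393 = 770873.49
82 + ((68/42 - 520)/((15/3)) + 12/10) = -430/21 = -20.48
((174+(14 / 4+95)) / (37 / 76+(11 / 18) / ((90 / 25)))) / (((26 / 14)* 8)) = 5871285 / 210184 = 27.93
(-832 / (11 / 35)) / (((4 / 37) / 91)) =-24511760 / 11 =-2228341.82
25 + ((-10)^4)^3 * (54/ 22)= 27000000000275/ 11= 2454545454570.45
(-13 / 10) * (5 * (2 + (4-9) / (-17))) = -507 / 34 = -14.91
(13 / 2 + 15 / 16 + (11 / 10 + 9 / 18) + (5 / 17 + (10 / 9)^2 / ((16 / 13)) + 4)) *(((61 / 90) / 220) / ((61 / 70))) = 11053777 / 218116800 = 0.05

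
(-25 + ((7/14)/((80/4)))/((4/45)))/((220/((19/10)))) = -0.21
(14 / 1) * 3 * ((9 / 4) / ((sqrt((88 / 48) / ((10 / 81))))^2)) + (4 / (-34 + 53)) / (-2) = 1308 / 209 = 6.26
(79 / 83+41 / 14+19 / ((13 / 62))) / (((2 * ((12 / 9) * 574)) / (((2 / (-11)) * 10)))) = -21411795 / 190758568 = -0.11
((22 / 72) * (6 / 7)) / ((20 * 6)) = 11 / 5040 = 0.00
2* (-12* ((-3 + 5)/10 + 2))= -264/5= -52.80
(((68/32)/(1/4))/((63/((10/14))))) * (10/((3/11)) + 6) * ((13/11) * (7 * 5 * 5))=850.41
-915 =-915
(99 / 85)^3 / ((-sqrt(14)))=-970299 * sqrt(14) / 8597750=-0.42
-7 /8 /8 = -7 /64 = -0.11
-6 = -6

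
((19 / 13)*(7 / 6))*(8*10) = 5320 / 39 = 136.41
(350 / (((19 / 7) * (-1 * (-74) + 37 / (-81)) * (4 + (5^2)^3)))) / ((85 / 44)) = 249480 / 4295990117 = 0.00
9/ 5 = 1.80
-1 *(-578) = 578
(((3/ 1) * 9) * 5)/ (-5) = -27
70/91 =10/13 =0.77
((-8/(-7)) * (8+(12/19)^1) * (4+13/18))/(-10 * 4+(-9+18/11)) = -613360/623637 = -0.98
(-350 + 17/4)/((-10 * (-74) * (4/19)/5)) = -26277/2368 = -11.10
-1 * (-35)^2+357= -868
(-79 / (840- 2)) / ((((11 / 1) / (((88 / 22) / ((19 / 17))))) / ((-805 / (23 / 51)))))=54.75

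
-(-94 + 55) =39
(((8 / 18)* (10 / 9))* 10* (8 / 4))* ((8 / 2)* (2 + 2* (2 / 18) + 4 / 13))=947200 / 9477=99.95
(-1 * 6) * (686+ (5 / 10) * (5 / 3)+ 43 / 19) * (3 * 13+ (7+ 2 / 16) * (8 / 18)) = -19874921 / 114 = -174341.41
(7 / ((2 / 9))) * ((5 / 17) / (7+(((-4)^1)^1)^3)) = -105 / 646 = -0.16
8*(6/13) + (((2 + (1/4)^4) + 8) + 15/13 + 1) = 52749/3328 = 15.85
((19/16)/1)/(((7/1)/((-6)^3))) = -36.64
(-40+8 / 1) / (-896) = 1 / 28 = 0.04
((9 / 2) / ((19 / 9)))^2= 6561 / 1444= 4.54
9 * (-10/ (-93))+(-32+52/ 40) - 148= -55097/ 310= -177.73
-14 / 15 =-0.93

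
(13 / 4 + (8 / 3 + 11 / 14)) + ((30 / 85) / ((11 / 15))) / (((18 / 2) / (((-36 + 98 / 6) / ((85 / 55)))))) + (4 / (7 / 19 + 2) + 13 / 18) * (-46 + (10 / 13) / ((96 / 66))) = -1961962579 / 18935280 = -103.61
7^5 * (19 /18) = 319333 /18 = 17740.72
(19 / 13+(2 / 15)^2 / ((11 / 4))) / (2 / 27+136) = 141699 / 13134550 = 0.01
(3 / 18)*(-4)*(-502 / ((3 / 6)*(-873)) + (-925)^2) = -1493923258 / 2619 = -570417.43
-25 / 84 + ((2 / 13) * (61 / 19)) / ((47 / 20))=-85265 / 975156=-0.09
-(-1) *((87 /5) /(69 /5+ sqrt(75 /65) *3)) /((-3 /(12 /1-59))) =407537 /19506-6815 *sqrt(195) /19506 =16.01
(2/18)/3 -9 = -242/27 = -8.96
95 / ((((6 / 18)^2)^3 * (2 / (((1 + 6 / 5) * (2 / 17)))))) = 152361 / 17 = 8962.41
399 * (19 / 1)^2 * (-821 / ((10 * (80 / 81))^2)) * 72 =-6982899665931 / 80000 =-87286245.82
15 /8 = 1.88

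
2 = 2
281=281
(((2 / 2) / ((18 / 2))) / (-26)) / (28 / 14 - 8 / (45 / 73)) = 0.00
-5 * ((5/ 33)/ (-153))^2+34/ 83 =866731259/ 2115869283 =0.41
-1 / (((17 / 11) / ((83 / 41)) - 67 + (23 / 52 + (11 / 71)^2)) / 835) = 199837640860 / 15740570013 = 12.70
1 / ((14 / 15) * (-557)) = -15 / 7798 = -0.00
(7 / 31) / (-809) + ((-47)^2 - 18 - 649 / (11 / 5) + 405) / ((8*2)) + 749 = 358253403 / 401264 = 892.81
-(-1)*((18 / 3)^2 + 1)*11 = 407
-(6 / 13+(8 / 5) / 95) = -2954 / 6175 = -0.48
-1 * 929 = -929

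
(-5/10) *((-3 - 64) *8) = 268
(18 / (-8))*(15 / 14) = -2.41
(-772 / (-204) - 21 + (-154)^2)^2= 1460805815044 / 2601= 561632377.95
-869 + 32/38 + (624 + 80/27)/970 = -215841209/248805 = -867.51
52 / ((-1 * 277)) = -52 / 277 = -0.19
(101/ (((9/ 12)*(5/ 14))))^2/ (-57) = -31990336/ 12825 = -2494.37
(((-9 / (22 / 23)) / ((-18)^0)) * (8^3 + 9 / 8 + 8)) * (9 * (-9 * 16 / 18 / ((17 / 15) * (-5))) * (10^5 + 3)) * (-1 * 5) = 1059147273465 / 34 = 31151390396.03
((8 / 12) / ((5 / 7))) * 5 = 14 / 3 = 4.67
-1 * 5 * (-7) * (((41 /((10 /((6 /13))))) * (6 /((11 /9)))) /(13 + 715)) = 0.45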